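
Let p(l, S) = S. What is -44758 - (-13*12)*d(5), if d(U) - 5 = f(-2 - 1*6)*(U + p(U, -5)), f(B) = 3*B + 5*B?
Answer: -43978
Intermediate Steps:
f(B) = 8*B
d(U) = 325 - 64*U (d(U) = 5 + (8*(-2 - 1*6))*(U - 5) = 5 + (8*(-2 - 6))*(-5 + U) = 5 + (8*(-8))*(-5 + U) = 5 - 64*(-5 + U) = 5 + (320 - 64*U) = 325 - 64*U)
-44758 - (-13*12)*d(5) = -44758 - (-13*12)*(325 - 64*5) = -44758 - (-156)*(325 - 320) = -44758 - (-156)*5 = -44758 - 1*(-780) = -44758 + 780 = -43978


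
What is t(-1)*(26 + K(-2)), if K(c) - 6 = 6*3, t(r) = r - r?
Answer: 0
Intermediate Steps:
t(r) = 0
K(c) = 24 (K(c) = 6 + 6*3 = 6 + 18 = 24)
t(-1)*(26 + K(-2)) = 0*(26 + 24) = 0*50 = 0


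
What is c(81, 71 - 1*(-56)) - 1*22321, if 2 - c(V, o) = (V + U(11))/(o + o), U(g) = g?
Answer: -2834559/127 ≈ -22319.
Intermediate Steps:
c(V, o) = 2 - (11 + V)/(2*o) (c(V, o) = 2 - (V + 11)/(o + o) = 2 - (11 + V)/(2*o))
c(81, 71 - 1*(-56)) - 1*22321 = (-11 - 1*81 + 4*(71 - 1*(-56)))/(2*(71 - 1*(-56))) - 1*22321 = (-11 - 81 + 4*(71 + 56))/(2*(71 + 56)) - 22321 = (1/2)*(-11 - 81 + 4*127)/127 - 22321 = (1/2)*(1/127)*(-11 - 81 + 508) - 22321 = (1/2)*(1/127)*416 - 22321 = 208/127 - 22321 = -2834559/127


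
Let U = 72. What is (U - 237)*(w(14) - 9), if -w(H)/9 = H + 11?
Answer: 38610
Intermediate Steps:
w(H) = -99 - 9*H (w(H) = -9*(H + 11) = -9*(11 + H) = -99 - 9*H)
(U - 237)*(w(14) - 9) = (72 - 237)*((-99 - 9*14) - 9) = -165*((-99 - 126) - 9) = -165*(-225 - 9) = -165*(-234) = 38610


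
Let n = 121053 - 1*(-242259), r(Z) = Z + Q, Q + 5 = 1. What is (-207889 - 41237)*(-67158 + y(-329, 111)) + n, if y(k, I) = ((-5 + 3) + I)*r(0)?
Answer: 16839786156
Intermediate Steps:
Q = -4 (Q = -5 + 1 = -4)
r(Z) = -4 + Z (r(Z) = Z - 4 = -4 + Z)
y(k, I) = 8 - 4*I (y(k, I) = ((-5 + 3) + I)*(-4 + 0) = (-2 + I)*(-4) = 8 - 4*I)
n = 363312 (n = 121053 + 242259 = 363312)
(-207889 - 41237)*(-67158 + y(-329, 111)) + n = (-207889 - 41237)*(-67158 + (8 - 4*111)) + 363312 = -249126*(-67158 + (8 - 444)) + 363312 = -249126*(-67158 - 436) + 363312 = -249126*(-67594) + 363312 = 16839422844 + 363312 = 16839786156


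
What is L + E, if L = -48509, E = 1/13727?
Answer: -665883042/13727 ≈ -48509.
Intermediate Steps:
E = 1/13727 ≈ 7.2849e-5
L + E = -48509 + 1/13727 = -665883042/13727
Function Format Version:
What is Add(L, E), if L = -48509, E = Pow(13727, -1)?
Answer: Rational(-665883042, 13727) ≈ -48509.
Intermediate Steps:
E = Rational(1, 13727) ≈ 7.2849e-5
Add(L, E) = Add(-48509, Rational(1, 13727)) = Rational(-665883042, 13727)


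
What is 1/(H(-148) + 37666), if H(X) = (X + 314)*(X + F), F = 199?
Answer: 1/46132 ≈ 2.1677e-5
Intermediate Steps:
H(X) = (199 + X)*(314 + X) (H(X) = (X + 314)*(X + 199) = (314 + X)*(199 + X) = (199 + X)*(314 + X))
1/(H(-148) + 37666) = 1/((62486 + (-148)² + 513*(-148)) + 37666) = 1/((62486 + 21904 - 75924) + 37666) = 1/(8466 + 37666) = 1/46132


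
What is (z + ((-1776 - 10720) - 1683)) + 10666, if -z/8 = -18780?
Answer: 146727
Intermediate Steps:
z = 150240 (z = -8*(-18780) = 150240)
(z + ((-1776 - 10720) - 1683)) + 10666 = (150240 + ((-1776 - 10720) - 1683)) + 10666 = (150240 + (-12496 - 1683)) + 10666 = (150240 - 14179) + 10666 = 136061 + 10666 = 146727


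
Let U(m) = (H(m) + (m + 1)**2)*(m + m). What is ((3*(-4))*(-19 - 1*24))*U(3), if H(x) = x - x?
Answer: 49536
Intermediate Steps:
H(x) = 0
U(m) = 2*m*(1 + m)**2 (U(m) = (0 + (m + 1)**2)*(m + m) = (0 + (1 + m)**2)*(2*m) = (1 + m)**2*(2*m) = 2*m*(1 + m)**2)
((3*(-4))*(-19 - 1*24))*U(3) = ((3*(-4))*(-19 - 1*24))*(2*3*(1 + 3)**2) = (-12*(-19 - 24))*(2*3*4**2) = (-12*(-43))*(2*3*16) = 516*96 = 49536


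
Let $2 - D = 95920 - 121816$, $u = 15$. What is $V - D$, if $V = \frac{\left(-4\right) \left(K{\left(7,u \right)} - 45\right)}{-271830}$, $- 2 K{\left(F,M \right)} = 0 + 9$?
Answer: $- \frac{1173308923}{45305} \approx -25898.0$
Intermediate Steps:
$K{\left(F,M \right)} = - \frac{9}{2}$ ($K{\left(F,M \right)} = - \frac{0 + 9}{2} = \left(- \frac{1}{2}\right) 9 = - \frac{9}{2}$)
$D = 25898$ ($D = 2 - \left(95920 - 121816\right) = 2 - -25896 = 2 + 25896 = 25898$)
$V = - \frac{33}{45305}$ ($V = \frac{\left(-4\right) \left(- \frac{9}{2} - 45\right)}{-271830} = \left(-4\right) \left(- \frac{99}{2}\right) \left(- \frac{1}{271830}\right) = 198 \left(- \frac{1}{271830}\right) = - \frac{33}{45305} \approx -0.0007284$)
$V - D = - \frac{33}{45305} - 25898 = - \frac{1173308923}{45305}$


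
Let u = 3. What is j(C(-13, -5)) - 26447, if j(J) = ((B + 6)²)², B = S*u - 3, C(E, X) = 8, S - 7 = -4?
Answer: -5711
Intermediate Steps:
S = 3 (S = 7 - 4 = 3)
B = 6 (B = 3*3 - 3 = 9 - 3 = 6)
j(J) = 20736 (j(J) = ((6 + 6)²)² = (12²)² = 144² = 20736)
j(C(-13, -5)) - 26447 = 20736 - 26447 = -5711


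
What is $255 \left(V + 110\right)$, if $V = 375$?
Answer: $123675$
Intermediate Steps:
$255 \left(V + 110\right) = 255 \left(375 + 110\right) = 255 \cdot 485 = 123675$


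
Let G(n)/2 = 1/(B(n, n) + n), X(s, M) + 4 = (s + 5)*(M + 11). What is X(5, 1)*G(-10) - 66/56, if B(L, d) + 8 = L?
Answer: -265/28 ≈ -9.4643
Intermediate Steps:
B(L, d) = -8 + L
X(s, M) = -4 + (5 + s)*(11 + M) (X(s, M) = -4 + (s + 5)*(M + 11) = -4 + (5 + s)*(11 + M))
G(n) = 2/(-8 + 2*n) (G(n) = 2/((-8 + n) + n) = 2/(-8 + 2*n))
X(5, 1)*G(-10) - 66/56 = (51 + 5*1 + 11*5 + 1*5)/(-4 - 10) - 66/56 = (51 + 5 + 55 + 5)/(-14) - 66*1/56 = 116*(-1/14) - 33/28 = -58/7 - 33/28 = -265/28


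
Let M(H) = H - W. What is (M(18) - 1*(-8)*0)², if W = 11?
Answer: 49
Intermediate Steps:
M(H) = -11 + H (M(H) = H - 1*11 = H - 11 = -11 + H)
(M(18) - 1*(-8)*0)² = ((-11 + 18) - 1*(-8)*0)² = (7 + 8*0)² = (7 + 0)² = 7² = 49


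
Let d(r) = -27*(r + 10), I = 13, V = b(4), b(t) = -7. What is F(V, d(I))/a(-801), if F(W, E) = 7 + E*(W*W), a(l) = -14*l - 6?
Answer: -15211/5604 ≈ -2.7143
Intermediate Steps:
V = -7
a(l) = -6 - 14*l
d(r) = -270 - 27*r (d(r) = -27*(10 + r) = -270 - 27*r)
F(W, E) = 7 + E*W²
F(V, d(I))/a(-801) = (7 + (-270 - 27*13)*(-7)²)/(-6 - 14*(-801)) = (7 + (-270 - 351)*49)/(-6 + 11214) = (7 - 621*49)/11208 = (7 - 30429)*(1/11208) = -30422*1/11208 = -15211/5604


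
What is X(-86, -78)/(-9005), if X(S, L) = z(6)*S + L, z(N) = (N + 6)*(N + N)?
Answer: 12462/9005 ≈ 1.3839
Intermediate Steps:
z(N) = 2*N*(6 + N) (z(N) = (6 + N)*(2*N) = 2*N*(6 + N))
X(S, L) = L + 144*S (X(S, L) = (2*6*(6 + 6))*S + L = (2*6*12)*S + L = 144*S + L = L + 144*S)
X(-86, -78)/(-9005) = (-78 + 144*(-86))/(-9005) = (-78 - 12384)*(-1/9005) = -12462*(-1/9005) = 12462/9005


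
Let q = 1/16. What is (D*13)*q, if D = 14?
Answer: 91/8 ≈ 11.375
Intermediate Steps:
q = 1/16 ≈ 0.062500
(D*13)*q = (14*13)*(1/16) = 182*(1/16) = 91/8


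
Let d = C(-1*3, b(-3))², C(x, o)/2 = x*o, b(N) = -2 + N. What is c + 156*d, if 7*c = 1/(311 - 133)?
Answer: 174938401/1246 ≈ 1.4040e+5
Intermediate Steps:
c = 1/1246 (c = 1/(7*(311 - 133)) = (⅐)/178 = (⅐)*(1/178) = 1/1246 ≈ 0.00080257)
C(x, o) = 2*o*x (C(x, o) = 2*(x*o) = 2*(o*x) = 2*o*x)
d = 900 (d = (2*(-2 - 3)*(-1*3))² = (2*(-5)*(-3))² = 30² = 900)
c + 156*d = 1/1246 + 156*900 = 1/1246 + 140400 = 174938401/1246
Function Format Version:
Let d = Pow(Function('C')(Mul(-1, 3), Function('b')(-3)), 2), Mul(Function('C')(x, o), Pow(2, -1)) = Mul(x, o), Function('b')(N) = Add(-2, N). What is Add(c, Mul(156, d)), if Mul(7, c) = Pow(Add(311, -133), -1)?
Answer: Rational(174938401, 1246) ≈ 1.4040e+5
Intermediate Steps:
c = Rational(1, 1246) (c = Mul(Rational(1, 7), Pow(Add(311, -133), -1)) = Mul(Rational(1, 7), Pow(178, -1)) = Mul(Rational(1, 7), Rational(1, 178)) = Rational(1, 1246) ≈ 0.00080257)
Function('C')(x, o) = Mul(2, o, x) (Function('C')(x, o) = Mul(2, Mul(x, o)) = Mul(2, Mul(o, x)) = Mul(2, o, x))
d = 900 (d = Pow(Mul(2, Add(-2, -3), Mul(-1, 3)), 2) = Pow(Mul(2, -5, -3), 2) = Pow(30, 2) = 900)
Add(c, Mul(156, d)) = Add(Rational(1, 1246), Mul(156, 900)) = Add(Rational(1, 1246), 140400) = Rational(174938401, 1246)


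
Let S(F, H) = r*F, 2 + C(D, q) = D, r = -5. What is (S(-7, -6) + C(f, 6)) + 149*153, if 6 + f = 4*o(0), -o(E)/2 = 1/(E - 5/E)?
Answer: 22824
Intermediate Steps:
o(E) = -2/(E - 5/E)
f = -6 (f = -6 + 4*(-2*0/(-5 + 0²)) = -6 + 4*(-2*0/(-5 + 0)) = -6 + 4*(-2*0/(-5)) = -6 + 4*(-2*0*(-⅕)) = -6 + 4*0 = -6 + 0 = -6)
C(D, q) = -2 + D
S(F, H) = -5*F
(S(-7, -6) + C(f, 6)) + 149*153 = (-5*(-7) + (-2 - 6)) + 149*153 = (35 - 8) + 22797 = 27 + 22797 = 22824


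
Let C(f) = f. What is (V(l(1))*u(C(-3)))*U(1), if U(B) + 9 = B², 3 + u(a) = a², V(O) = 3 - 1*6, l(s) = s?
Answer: 144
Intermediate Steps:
V(O) = -3 (V(O) = 3 - 6 = -3)
u(a) = -3 + a²
U(B) = -9 + B²
(V(l(1))*u(C(-3)))*U(1) = (-3*(-3 + (-3)²))*(-9 + 1²) = (-3*(-3 + 9))*(-9 + 1) = -3*6*(-8) = -18*(-8) = 144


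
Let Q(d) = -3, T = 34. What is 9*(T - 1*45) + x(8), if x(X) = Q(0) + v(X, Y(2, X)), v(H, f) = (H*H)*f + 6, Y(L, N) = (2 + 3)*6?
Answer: 1824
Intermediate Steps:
Y(L, N) = 30 (Y(L, N) = 5*6 = 30)
v(H, f) = 6 + f*H² (v(H, f) = H²*f + 6 = f*H² + 6 = 6 + f*H²)
x(X) = 3 + 30*X² (x(X) = -3 + (6 + 30*X²) = 3 + 30*X²)
9*(T - 1*45) + x(8) = 9*(34 - 1*45) + (3 + 30*8²) = 9*(34 - 45) + (3 + 30*64) = 9*(-11) + (3 + 1920) = -99 + 1923 = 1824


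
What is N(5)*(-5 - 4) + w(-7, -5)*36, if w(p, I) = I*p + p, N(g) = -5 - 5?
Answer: 1098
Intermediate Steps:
N(g) = -10
w(p, I) = p + I*p
N(5)*(-5 - 4) + w(-7, -5)*36 = -10*(-5 - 4) - 7*(1 - 5)*36 = -10*(-9) - 7*(-4)*36 = 90 + 28*36 = 90 + 1008 = 1098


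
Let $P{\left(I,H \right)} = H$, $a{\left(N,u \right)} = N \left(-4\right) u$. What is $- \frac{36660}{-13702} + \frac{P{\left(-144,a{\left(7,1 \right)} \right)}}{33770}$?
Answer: $\frac{23800472}{8898395} \approx 2.6747$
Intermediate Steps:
$a{\left(N,u \right)} = - 4 N u$
$- \frac{36660}{-13702} + \frac{P{\left(-144,a{\left(7,1 \right)} \right)}}{33770} = - \frac{36660}{-13702} + \frac{\left(-4\right) 7 \cdot 1}{33770} = \left(-36660\right) \left(- \frac{1}{13702}\right) - \frac{14}{16885} = \frac{1410}{527} - \frac{14}{16885} = \frac{23800472}{8898395}$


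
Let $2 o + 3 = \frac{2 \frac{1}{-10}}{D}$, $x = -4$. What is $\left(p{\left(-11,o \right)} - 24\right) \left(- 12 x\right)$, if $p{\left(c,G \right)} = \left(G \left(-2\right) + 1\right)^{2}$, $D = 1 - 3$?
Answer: $- \frac{10548}{25} \approx -421.92$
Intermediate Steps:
$D = -2$
$o = - \frac{29}{20}$ ($o = - \frac{3}{2} + \frac{\frac{2}{-10} \frac{1}{-2}}{2} = - \frac{3}{2} + \frac{2 \left(- \frac{1}{10}\right) \left(- \frac{1}{2}\right)}{2} = - \frac{3}{2} + \frac{\left(- \frac{1}{5}\right) \left(- \frac{1}{2}\right)}{2} = - \frac{3}{2} + \frac{1}{2} \cdot \frac{1}{10} = - \frac{3}{2} + \frac{1}{20} = - \frac{29}{20} \approx -1.45$)
$p{\left(c,G \right)} = \left(1 - 2 G\right)^{2}$ ($p{\left(c,G \right)} = \left(- 2 G + 1\right)^{2} = \left(1 - 2 G\right)^{2}$)
$\left(p{\left(-11,o \right)} - 24\right) \left(- 12 x\right) = \left(\left(-1 + 2 \left(- \frac{29}{20}\right)\right)^{2} - 24\right) \left(\left(-12\right) \left(-4\right)\right) = \left(\left(-1 - \frac{29}{10}\right)^{2} - 24\right) 48 = \left(\left(- \frac{39}{10}\right)^{2} - 24\right) 48 = \left(\frac{1521}{100} - 24\right) 48 = \left(- \frac{879}{100}\right) 48 = - \frac{10548}{25}$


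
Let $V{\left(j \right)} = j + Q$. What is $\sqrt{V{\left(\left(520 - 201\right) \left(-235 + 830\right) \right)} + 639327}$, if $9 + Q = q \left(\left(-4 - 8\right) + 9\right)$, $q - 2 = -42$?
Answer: $\sqrt{829243} \approx 910.63$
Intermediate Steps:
$q = -40$ ($q = 2 - 42 = -40$)
$Q = 111$ ($Q = -9 - 40 \left(\left(-4 - 8\right) + 9\right) = -9 - 40 \left(-12 + 9\right) = -9 - -120 = -9 + 120 = 111$)
$V{\left(j \right)} = 111 + j$ ($V{\left(j \right)} = j + 111 = 111 + j$)
$\sqrt{V{\left(\left(520 - 201\right) \left(-235 + 830\right) \right)} + 639327} = \sqrt{\left(111 + \left(520 - 201\right) \left(-235 + 830\right)\right) + 639327} = \sqrt{\left(111 + 319 \cdot 595\right) + 639327} = \sqrt{\left(111 + 189805\right) + 639327} = \sqrt{189916 + 639327} = \sqrt{829243}$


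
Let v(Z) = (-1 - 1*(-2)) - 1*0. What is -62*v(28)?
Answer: -62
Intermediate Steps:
v(Z) = 1 (v(Z) = (-1 + 2) + 0 = 1 + 0 = 1)
-62*v(28) = -62*1 = -62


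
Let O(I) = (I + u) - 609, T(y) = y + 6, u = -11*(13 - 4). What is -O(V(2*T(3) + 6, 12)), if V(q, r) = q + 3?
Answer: 681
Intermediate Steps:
u = -99 (u = -11*9 = -99)
T(y) = 6 + y
V(q, r) = 3 + q
O(I) = -708 + I (O(I) = (I - 99) - 609 = (-99 + I) - 609 = -708 + I)
-O(V(2*T(3) + 6, 12)) = -(-708 + (3 + (2*(6 + 3) + 6))) = -(-708 + (3 + (2*9 + 6))) = -(-708 + (3 + (18 + 6))) = -(-708 + (3 + 24)) = -(-708 + 27) = -1*(-681) = 681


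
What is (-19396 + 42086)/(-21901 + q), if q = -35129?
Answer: -2269/5703 ≈ -0.39786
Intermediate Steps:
(-19396 + 42086)/(-21901 + q) = (-19396 + 42086)/(-21901 - 35129) = 22690/(-57030) = 22690*(-1/57030) = -2269/5703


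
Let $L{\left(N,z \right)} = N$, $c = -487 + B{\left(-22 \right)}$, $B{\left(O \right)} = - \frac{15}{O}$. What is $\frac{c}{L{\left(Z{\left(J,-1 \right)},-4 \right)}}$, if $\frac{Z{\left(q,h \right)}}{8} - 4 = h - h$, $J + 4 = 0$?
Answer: $- \frac{10699}{704} \approx -15.197$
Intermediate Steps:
$J = -4$ ($J = -4 + 0 = -4$)
$Z{\left(q,h \right)} = 32$ ($Z{\left(q,h \right)} = 32 + 8 \left(h - h\right) = 32 + 8 \cdot 0 = 32 + 0 = 32$)
$c = - \frac{10699}{22}$ ($c = -487 - \frac{15}{-22} = -487 - - \frac{15}{22} = -487 + \frac{15}{22} = - \frac{10699}{22} \approx -486.32$)
$\frac{c}{L{\left(Z{\left(J,-1 \right)},-4 \right)}} = - \frac{10699}{22 \cdot 32} = \left(- \frac{10699}{22}\right) \frac{1}{32} = - \frac{10699}{704}$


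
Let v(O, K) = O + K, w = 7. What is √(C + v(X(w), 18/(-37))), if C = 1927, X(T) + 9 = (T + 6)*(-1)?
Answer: √2607279/37 ≈ 43.641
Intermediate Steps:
X(T) = -15 - T (X(T) = -9 + (T + 6)*(-1) = -9 + (6 + T)*(-1) = -9 + (-6 - T) = -15 - T)
v(O, K) = K + O
√(C + v(X(w), 18/(-37))) = √(1927 + (18/(-37) + (-15 - 1*7))) = √(1927 + (18*(-1/37) + (-15 - 7))) = √(1927 + (-18/37 - 22)) = √(1927 - 832/37) = √(70467/37) = √2607279/37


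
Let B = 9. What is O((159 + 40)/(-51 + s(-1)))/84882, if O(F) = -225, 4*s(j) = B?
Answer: -75/28294 ≈ -0.0026507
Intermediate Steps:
s(j) = 9/4 (s(j) = (¼)*9 = 9/4)
O((159 + 40)/(-51 + s(-1)))/84882 = -225/84882 = -225*1/84882 = -75/28294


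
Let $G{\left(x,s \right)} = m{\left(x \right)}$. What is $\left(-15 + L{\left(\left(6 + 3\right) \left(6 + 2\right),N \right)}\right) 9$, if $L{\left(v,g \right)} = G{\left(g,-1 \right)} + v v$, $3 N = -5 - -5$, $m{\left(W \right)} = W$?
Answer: $46521$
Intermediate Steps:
$N = 0$ ($N = \frac{-5 - -5}{3} = \frac{-5 + 5}{3} = \frac{1}{3} \cdot 0 = 0$)
$G{\left(x,s \right)} = x$
$L{\left(v,g \right)} = g + v^{2}$ ($L{\left(v,g \right)} = g + v v = g + v^{2}$)
$\left(-15 + L{\left(\left(6 + 3\right) \left(6 + 2\right),N \right)}\right) 9 = \left(-15 + \left(0 + \left(\left(6 + 3\right) \left(6 + 2\right)\right)^{2}\right)\right) 9 = \left(-15 + \left(0 + \left(9 \cdot 8\right)^{2}\right)\right) 9 = \left(-15 + \left(0 + 72^{2}\right)\right) 9 = \left(-15 + \left(0 + 5184\right)\right) 9 = \left(-15 + 5184\right) 9 = 5169 \cdot 9 = 46521$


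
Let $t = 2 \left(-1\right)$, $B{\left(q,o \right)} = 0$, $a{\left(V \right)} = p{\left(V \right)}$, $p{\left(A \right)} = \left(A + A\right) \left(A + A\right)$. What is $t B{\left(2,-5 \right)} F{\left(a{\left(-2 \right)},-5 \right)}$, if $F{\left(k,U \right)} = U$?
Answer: $0$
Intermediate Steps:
$p{\left(A \right)} = 4 A^{2}$ ($p{\left(A \right)} = 2 A 2 A = 4 A^{2}$)
$a{\left(V \right)} = 4 V^{2}$
$t = -2$
$t B{\left(2,-5 \right)} F{\left(a{\left(-2 \right)},-5 \right)} = \left(-2\right) 0 \left(-5\right) = 0 \left(-5\right) = 0$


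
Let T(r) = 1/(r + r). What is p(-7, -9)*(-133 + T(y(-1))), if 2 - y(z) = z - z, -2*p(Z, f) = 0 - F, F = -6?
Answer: 1593/4 ≈ 398.25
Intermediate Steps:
p(Z, f) = -3 (p(Z, f) = -(0 - 1*(-6))/2 = -(0 + 6)/2 = -½*6 = -3)
y(z) = 2 (y(z) = 2 - (z - z) = 2 - 1*0 = 2 + 0 = 2)
T(r) = 1/(2*r)
p(-7, -9)*(-133 + T(y(-1))) = -3*(-133 + (½)/2) = -3*(-133 + (½)*(½)) = -3*(-133 + ¼) = -3*(-531/4) = 1593/4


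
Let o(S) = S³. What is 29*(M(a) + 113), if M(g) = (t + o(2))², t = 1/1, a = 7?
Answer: 5626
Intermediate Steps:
t = 1
M(g) = 81 (M(g) = (1 + 2³)² = (1 + 8)² = 9² = 81)
29*(M(a) + 113) = 29*(81 + 113) = 29*194 = 5626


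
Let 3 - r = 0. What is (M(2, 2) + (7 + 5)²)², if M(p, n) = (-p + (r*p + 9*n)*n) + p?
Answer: 36864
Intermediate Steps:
r = 3 (r = 3 - 1*0 = 3 + 0 = 3)
M(p, n) = n*(3*p + 9*n) (M(p, n) = (-p + (3*p + 9*n)*n) + p = (-p + n*(3*p + 9*n)) + p = n*(3*p + 9*n))
(M(2, 2) + (7 + 5)²)² = (3*2*(2 + 3*2) + (7 + 5)²)² = (3*2*(2 + 6) + 12²)² = (3*2*8 + 144)² = (48 + 144)² = 192² = 36864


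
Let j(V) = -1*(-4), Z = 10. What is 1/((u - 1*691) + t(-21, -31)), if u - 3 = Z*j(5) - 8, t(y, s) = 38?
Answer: -1/618 ≈ -0.0016181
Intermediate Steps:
j(V) = 4
u = 35 (u = 3 + (10*4 - 8) = 3 + (40 - 8) = 3 + 32 = 35)
1/((u - 1*691) + t(-21, -31)) = 1/((35 - 1*691) + 38) = 1/((35 - 691) + 38) = 1/(-656 + 38) = 1/(-618) = -1/618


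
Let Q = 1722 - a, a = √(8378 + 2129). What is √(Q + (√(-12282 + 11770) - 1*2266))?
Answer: √(-544 - √10507 + 16*I*√2) ≈ 0.4449 + 25.43*I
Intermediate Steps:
a = √10507 ≈ 102.50
Q = 1722 - √10507 ≈ 1619.5
√(Q + (√(-12282 + 11770) - 1*2266)) = √((1722 - √10507) + (√(-12282 + 11770) - 1*2266)) = √((1722 - √10507) + (√(-512) - 2266)) = √((1722 - √10507) + (16*I*√2 - 2266)) = √((1722 - √10507) + (-2266 + 16*I*√2)) = √(-544 - √10507 + 16*I*√2)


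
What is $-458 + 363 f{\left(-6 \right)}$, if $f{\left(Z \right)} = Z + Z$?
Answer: $-4814$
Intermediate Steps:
$f{\left(Z \right)} = 2 Z$
$-458 + 363 f{\left(-6 \right)} = -458 + 363 \cdot 2 \left(-6\right) = -458 + 363 \left(-12\right) = -458 - 4356 = -4814$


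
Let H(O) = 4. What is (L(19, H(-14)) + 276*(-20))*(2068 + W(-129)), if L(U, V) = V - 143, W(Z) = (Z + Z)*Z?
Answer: -200045650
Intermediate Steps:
W(Z) = 2*Z**2 (W(Z) = (2*Z)*Z = 2*Z**2)
L(U, V) = -143 + V
(L(19, H(-14)) + 276*(-20))*(2068 + W(-129)) = ((-143 + 4) + 276*(-20))*(2068 + 2*(-129)**2) = (-139 - 5520)*(2068 + 2*16641) = -5659*(2068 + 33282) = -5659*35350 = -200045650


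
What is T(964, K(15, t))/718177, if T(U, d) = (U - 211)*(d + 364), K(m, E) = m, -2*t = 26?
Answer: 285387/718177 ≈ 0.39738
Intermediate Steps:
t = -13 (t = -½*26 = -13)
T(U, d) = (-211 + U)*(364 + d)
T(964, K(15, t))/718177 = (-76804 - 211*15 + 364*964 + 964*15)/718177 = (-76804 - 3165 + 350896 + 14460)*(1/718177) = 285387*(1/718177) = 285387/718177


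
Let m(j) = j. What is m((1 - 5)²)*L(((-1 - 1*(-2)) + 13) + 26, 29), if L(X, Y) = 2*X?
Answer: 1280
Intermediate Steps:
m((1 - 5)²)*L(((-1 - 1*(-2)) + 13) + 26, 29) = (1 - 5)²*(2*(((-1 - 1*(-2)) + 13) + 26)) = (-4)²*(2*(((-1 + 2) + 13) + 26)) = 16*(2*((1 + 13) + 26)) = 16*(2*(14 + 26)) = 16*(2*40) = 16*80 = 1280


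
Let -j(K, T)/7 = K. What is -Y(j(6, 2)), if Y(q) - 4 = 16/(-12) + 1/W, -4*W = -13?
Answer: -116/39 ≈ -2.9744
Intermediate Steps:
W = 13/4 (W = -¼*(-13) = 13/4 ≈ 3.2500)
j(K, T) = -7*K
Y(q) = 116/39 (Y(q) = 4 + (16/(-12) + 1/(13/4)) = 4 + (16*(-1/12) + 1*(4/13)) = 4 + (-4/3 + 4/13) = 4 - 40/39 = 116/39)
-Y(j(6, 2)) = -1*116/39 = -116/39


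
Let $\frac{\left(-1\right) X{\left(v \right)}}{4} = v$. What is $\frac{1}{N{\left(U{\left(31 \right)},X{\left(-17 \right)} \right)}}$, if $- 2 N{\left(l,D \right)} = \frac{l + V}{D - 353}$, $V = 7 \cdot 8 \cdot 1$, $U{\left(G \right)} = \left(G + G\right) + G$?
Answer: $\frac{570}{149} \approx 3.8255$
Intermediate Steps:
$X{\left(v \right)} = - 4 v$
$U{\left(G \right)} = 3 G$ ($U{\left(G \right)} = 2 G + G = 3 G$)
$V = 56$ ($V = 56 \cdot 1 = 56$)
$N{\left(l,D \right)} = - \frac{56 + l}{2 \left(-353 + D\right)}$ ($N{\left(l,D \right)} = - \frac{\left(l + 56\right) \frac{1}{D - 353}}{2} = - \frac{\left(56 + l\right) \frac{1}{-353 + D}}{2} = - \frac{\frac{1}{-353 + D} \left(56 + l\right)}{2} = - \frac{56 + l}{2 \left(-353 + D\right)}$)
$\frac{1}{N{\left(U{\left(31 \right)},X{\left(-17 \right)} \right)}} = \frac{1}{\frac{1}{2} \frac{1}{-353 - -68} \left(-56 - 3 \cdot 31\right)} = \frac{1}{\frac{1}{2} \frac{1}{-353 + 68} \left(-56 - 93\right)} = \frac{1}{\frac{1}{2} \frac{1}{-285} \left(-56 - 93\right)} = \frac{1}{\frac{1}{2} \left(- \frac{1}{285}\right) \left(-149\right)} = \frac{1}{\frac{149}{570}} = \frac{570}{149}$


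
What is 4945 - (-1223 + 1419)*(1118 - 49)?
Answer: -204579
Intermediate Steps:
4945 - (-1223 + 1419)*(1118 - 49) = 4945 - 196*1069 = 4945 - 1*209524 = 4945 - 209524 = -204579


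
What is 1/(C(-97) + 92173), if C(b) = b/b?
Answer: 1/92174 ≈ 1.0849e-5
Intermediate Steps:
C(b) = 1
1/(C(-97) + 92173) = 1/(1 + 92173) = 1/92174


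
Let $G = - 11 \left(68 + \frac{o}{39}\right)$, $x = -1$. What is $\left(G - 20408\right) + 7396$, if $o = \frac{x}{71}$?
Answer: $- \frac{38101429}{2769} \approx -13760.0$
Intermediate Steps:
$o = - \frac{1}{71} \approx -0.014085$
$G = - \frac{2071201}{2769}$ ($G = - 11 \left(68 - \frac{1}{71 \cdot 39}\right) = - 11 \left(68 - \frac{1}{2769}\right) = \left(-11\right) \frac{188291}{2769} = - \frac{2071201}{2769} \approx -748.0$)
$\left(G - 20408\right) + 7396 = \left(- \frac{2071201}{2769} - 20408\right) + 7396 = - \frac{58580953}{2769} + 7396 = - \frac{38101429}{2769}$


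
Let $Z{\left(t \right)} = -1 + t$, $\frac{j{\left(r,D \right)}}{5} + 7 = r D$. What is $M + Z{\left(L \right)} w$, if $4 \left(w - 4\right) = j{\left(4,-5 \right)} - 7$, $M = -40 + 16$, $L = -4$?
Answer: $\frac{267}{2} \approx 133.5$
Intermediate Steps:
$j{\left(r,D \right)} = -35 + 5 D r$ ($j{\left(r,D \right)} = -35 + 5 r D = -35 + 5 D r$)
$M = -24$
$w = - \frac{63}{2}$ ($w = 4 + \frac{\left(-35 + 5 \left(-5\right) 4\right) - 7}{4} = 4 + \frac{\left(-35 - 100\right) - 7}{4} = 4 + \frac{-135 - 7}{4} = 4 + \frac{1}{4} \left(-142\right) = 4 - \frac{71}{2} = - \frac{63}{2} \approx -31.5$)
$M + Z{\left(L \right)} w = -24 + \left(-1 - 4\right) \left(- \frac{63}{2}\right) = -24 - - \frac{315}{2} = -24 + \frac{315}{2} = \frac{267}{2}$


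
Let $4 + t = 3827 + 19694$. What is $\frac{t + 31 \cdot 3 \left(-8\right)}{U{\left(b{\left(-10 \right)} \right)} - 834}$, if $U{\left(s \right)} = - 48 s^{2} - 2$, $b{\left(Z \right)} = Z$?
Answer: $- \frac{22773}{5636} \approx -4.0406$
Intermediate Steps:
$t = 23517$ ($t = -4 + \left(3827 + 19694\right) = -4 + 23521 = 23517$)
$U{\left(s \right)} = -2 - 48 s^{2}$ ($U{\left(s \right)} = - 48 s^{2} - 2 = -2 - 48 s^{2}$)
$\frac{t + 31 \cdot 3 \left(-8\right)}{U{\left(b{\left(-10 \right)} \right)} - 834} = \frac{23517 + 31 \cdot 3 \left(-8\right)}{\left(-2 - 48 \left(-10\right)^{2}\right) - 834} = \frac{23517 + 93 \left(-8\right)}{\left(-2 - 4800\right) - 834} = \frac{23517 - 744}{\left(-2 - 4800\right) - 834} = \frac{22773}{-4802 - 834} = \frac{22773}{-5636} = 22773 \left(- \frac{1}{5636}\right) = - \frac{22773}{5636}$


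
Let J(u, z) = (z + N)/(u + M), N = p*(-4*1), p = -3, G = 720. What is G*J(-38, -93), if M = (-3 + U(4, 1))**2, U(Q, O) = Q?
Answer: 58320/37 ≈ 1576.2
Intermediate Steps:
N = 12 (N = -(-12) = -3*(-4) = 12)
M = 1 (M = (-3 + 4)**2 = 1**2 = 1)
J(u, z) = (12 + z)/(1 + u) (J(u, z) = (z + 12)/(u + 1) = (12 + z)/(1 + u))
G*J(-38, -93) = 720*((12 - 93)/(1 - 38)) = 720*(-81/(-37)) = 720*(-1/37*(-81)) = 720*(81/37) = 58320/37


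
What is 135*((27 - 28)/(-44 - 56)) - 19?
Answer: -353/20 ≈ -17.650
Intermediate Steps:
135*((27 - 28)/(-44 - 56)) - 19 = 135*(-1/(-100)) - 19 = 135*(-1*(-1/100)) - 19 = 135*(1/100) - 19 = 27/20 - 19 = -353/20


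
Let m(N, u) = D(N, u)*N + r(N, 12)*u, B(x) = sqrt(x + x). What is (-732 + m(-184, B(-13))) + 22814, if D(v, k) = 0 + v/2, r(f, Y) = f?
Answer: 39010 - 184*I*sqrt(26) ≈ 39010.0 - 938.22*I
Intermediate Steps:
D(v, k) = v/2 (D(v, k) = 0 + v*(1/2) = 0 + v/2 = v/2)
B(x) = sqrt(2)*sqrt(x) (B(x) = sqrt(2*x) = sqrt(2)*sqrt(x))
m(N, u) = N**2/2 + N*u (m(N, u) = (N/2)*N + N*u = N**2/2 + N*u)
(-732 + m(-184, B(-13))) + 22814 = (-732 + (1/2)*(-184)*(-184 + 2*(sqrt(2)*sqrt(-13)))) + 22814 = (-732 + (1/2)*(-184)*(-184 + 2*(sqrt(2)*(I*sqrt(13))))) + 22814 = (-732 + (1/2)*(-184)*(-184 + 2*(I*sqrt(26)))) + 22814 = (-732 + (1/2)*(-184)*(-184 + 2*I*sqrt(26))) + 22814 = (-732 + (16928 - 184*I*sqrt(26))) + 22814 = (16196 - 184*I*sqrt(26)) + 22814 = 39010 - 184*I*sqrt(26)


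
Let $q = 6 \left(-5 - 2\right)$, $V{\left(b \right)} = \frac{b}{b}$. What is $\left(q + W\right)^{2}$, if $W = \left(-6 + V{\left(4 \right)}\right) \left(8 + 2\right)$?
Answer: $8464$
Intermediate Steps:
$V{\left(b \right)} = 1$
$W = -50$ ($W = \left(-6 + 1\right) \left(8 + 2\right) = \left(-5\right) 10 = -50$)
$q = -42$ ($q = 6 \left(-7\right) = -42$)
$\left(q + W\right)^{2} = \left(-42 - 50\right)^{2} = \left(-92\right)^{2} = 8464$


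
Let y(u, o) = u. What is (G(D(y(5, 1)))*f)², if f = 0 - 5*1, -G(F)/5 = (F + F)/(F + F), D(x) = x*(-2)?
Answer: 625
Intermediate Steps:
D(x) = -2*x
G(F) = -5 (G(F) = -5*(F + F)/(F + F) = -5*2*F/(2*F) = -5*2*F*1/(2*F) = -5*1 = -5)
f = -5 (f = 0 - 5 = -5)
(G(D(y(5, 1)))*f)² = (-5*(-5))² = 25² = 625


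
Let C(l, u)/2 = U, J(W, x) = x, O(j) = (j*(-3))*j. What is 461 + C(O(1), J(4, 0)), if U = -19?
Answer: 423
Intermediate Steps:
O(j) = -3*j² (O(j) = (-3*j)*j = -3*j²)
C(l, u) = -38 (C(l, u) = 2*(-19) = -38)
461 + C(O(1), J(4, 0)) = 461 - 38 = 423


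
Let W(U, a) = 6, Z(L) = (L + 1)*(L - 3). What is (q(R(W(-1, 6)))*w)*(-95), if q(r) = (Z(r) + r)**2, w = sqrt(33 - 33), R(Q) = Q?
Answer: 0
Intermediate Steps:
Z(L) = (1 + L)*(-3 + L)
w = 0 (w = sqrt(0) = 0)
q(r) = (-3 + r**2 - r)**2 (q(r) = ((-3 + r**2 - 2*r) + r)**2 = (-3 + r**2 - r)**2)
(q(R(W(-1, 6)))*w)*(-95) = ((3 + 6 - 1*6**2)**2*0)*(-95) = ((3 + 6 - 1*36)**2*0)*(-95) = ((3 + 6 - 36)**2*0)*(-95) = ((-27)**2*0)*(-95) = (729*0)*(-95) = 0*(-95) = 0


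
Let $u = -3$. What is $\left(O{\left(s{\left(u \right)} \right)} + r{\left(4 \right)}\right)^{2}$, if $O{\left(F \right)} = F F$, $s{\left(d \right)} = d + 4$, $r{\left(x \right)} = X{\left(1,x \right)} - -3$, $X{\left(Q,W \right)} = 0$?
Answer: $16$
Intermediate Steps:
$r{\left(x \right)} = 3$ ($r{\left(x \right)} = 0 - -3 = 0 + 3 = 3$)
$s{\left(d \right)} = 4 + d$
$O{\left(F \right)} = F^{2}$
$\left(O{\left(s{\left(u \right)} \right)} + r{\left(4 \right)}\right)^{2} = \left(\left(4 - 3\right)^{2} + 3\right)^{2} = \left(1^{2} + 3\right)^{2} = \left(1 + 3\right)^{2} = 4^{2} = 16$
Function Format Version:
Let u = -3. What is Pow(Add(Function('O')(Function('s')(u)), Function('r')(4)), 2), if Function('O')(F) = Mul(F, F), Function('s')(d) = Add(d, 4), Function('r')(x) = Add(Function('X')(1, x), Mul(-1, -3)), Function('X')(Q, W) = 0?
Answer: 16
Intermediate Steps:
Function('r')(x) = 3 (Function('r')(x) = Add(0, Mul(-1, -3)) = Add(0, 3) = 3)
Function('s')(d) = Add(4, d)
Function('O')(F) = Pow(F, 2)
Pow(Add(Function('O')(Function('s')(u)), Function('r')(4)), 2) = Pow(Add(Pow(Add(4, -3), 2), 3), 2) = Pow(Add(Pow(1, 2), 3), 2) = Pow(Add(1, 3), 2) = Pow(4, 2) = 16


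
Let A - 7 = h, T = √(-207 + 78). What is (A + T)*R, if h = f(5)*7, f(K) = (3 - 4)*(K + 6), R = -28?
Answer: 1960 - 28*I*√129 ≈ 1960.0 - 318.02*I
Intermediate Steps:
T = I*√129 (T = √(-129) = I*√129 ≈ 11.358*I)
f(K) = -6 - K (f(K) = -(6 + K) = -6 - K)
h = -77 (h = (-6 - 1*5)*7 = (-6 - 5)*7 = -11*7 = -77)
A = -70 (A = 7 - 77 = -70)
(A + T)*R = (-70 + I*√129)*(-28) = 1960 - 28*I*√129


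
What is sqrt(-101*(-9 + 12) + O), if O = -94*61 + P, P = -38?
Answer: 45*I*sqrt(3) ≈ 77.942*I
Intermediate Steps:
O = -5772 (O = -94*61 - 38 = -5734 - 38 = -5772)
sqrt(-101*(-9 + 12) + O) = sqrt(-101*(-9 + 12) - 5772) = sqrt(-101*3 - 5772) = sqrt(-303 - 5772) = sqrt(-6075) = 45*I*sqrt(3)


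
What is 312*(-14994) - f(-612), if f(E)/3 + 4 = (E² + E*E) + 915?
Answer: -6928125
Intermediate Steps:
f(E) = 2733 + 6*E² (f(E) = -12 + 3*((E² + E*E) + 915) = -12 + 3*((E² + E²) + 915) = -12 + 3*(2*E² + 915) = -12 + 3*(915 + 2*E²) = -12 + (2745 + 6*E²) = 2733 + 6*E²)
312*(-14994) - f(-612) = 312*(-14994) - (2733 + 6*(-612)²) = -4678128 - (2733 + 6*374544) = -4678128 - (2733 + 2247264) = -4678128 - 1*2249997 = -4678128 - 2249997 = -6928125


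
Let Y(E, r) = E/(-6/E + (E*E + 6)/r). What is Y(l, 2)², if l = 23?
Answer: 1119364/151117849 ≈ 0.0074072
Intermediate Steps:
Y(E, r) = E/(-6/E + (6 + E²)/r) (Y(E, r) = E/(-6/E + (E² + 6)/r) = E/(-6/E + (6 + E²)/r))
Y(l, 2)² = (2*23²/(23³ - 6*2 + 6*23))² = (2*529/(12167 - 12 + 138))² = (2*529/12293)² = (2*529*(1/12293))² = (1058/12293)² = 1119364/151117849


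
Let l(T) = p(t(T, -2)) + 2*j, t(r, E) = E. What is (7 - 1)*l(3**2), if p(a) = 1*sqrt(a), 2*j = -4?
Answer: -24 + 6*I*sqrt(2) ≈ -24.0 + 8.4853*I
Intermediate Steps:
j = -2 (j = (1/2)*(-4) = -2)
p(a) = sqrt(a)
l(T) = -4 + I*sqrt(2) (l(T) = sqrt(-2) + 2*(-2) = I*sqrt(2) - 4 = -4 + I*sqrt(2))
(7 - 1)*l(3**2) = (7 - 1)*(-4 + I*sqrt(2)) = 6*(-4 + I*sqrt(2)) = -24 + 6*I*sqrt(2)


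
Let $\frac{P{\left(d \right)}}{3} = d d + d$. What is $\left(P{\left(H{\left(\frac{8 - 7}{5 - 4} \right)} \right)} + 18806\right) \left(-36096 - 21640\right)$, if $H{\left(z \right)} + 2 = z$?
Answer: $-1085783216$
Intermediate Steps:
$H{\left(z \right)} = -2 + z$
$P{\left(d \right)} = 3 d + 3 d^{2}$ ($P{\left(d \right)} = 3 \left(d d + d\right) = 3 \left(d^{2} + d\right) = 3 \left(d + d^{2}\right) = 3 d + 3 d^{2}$)
$\left(P{\left(H{\left(\frac{8 - 7}{5 - 4} \right)} \right)} + 18806\right) \left(-36096 - 21640\right) = \left(3 \left(-2 + \frac{8 - 7}{5 - 4}\right) \left(1 - \left(2 - \frac{8 - 7}{5 - 4}\right)\right) + 18806\right) \left(-36096 - 21640\right) = \left(3 \left(-2 + 1 \cdot 1^{-1}\right) \left(1 - \left(2 - 1^{-1}\right)\right) + 18806\right) \left(-57736\right) = \left(3 \left(-2 + 1 \cdot 1\right) \left(1 + \left(-2 + 1 \cdot 1\right)\right) + 18806\right) \left(-57736\right) = \left(3 \left(-2 + 1\right) \left(1 + \left(-2 + 1\right)\right) + 18806\right) \left(-57736\right) = \left(3 \left(-1\right) \left(1 - 1\right) + 18806\right) \left(-57736\right) = \left(3 \left(-1\right) 0 + 18806\right) \left(-57736\right) = \left(0 + 18806\right) \left(-57736\right) = 18806 \left(-57736\right) = -1085783216$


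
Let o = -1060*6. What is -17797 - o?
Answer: -11437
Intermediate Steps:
o = -6360
-17797 - o = -17797 - 1*(-6360) = -17797 + 6360 = -11437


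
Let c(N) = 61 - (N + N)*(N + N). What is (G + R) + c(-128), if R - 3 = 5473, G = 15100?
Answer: -44899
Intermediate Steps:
R = 5476 (R = 3 + 5473 = 5476)
c(N) = 61 - 4*N² (c(N) = 61 - 2*N*2*N = 61 - 4*N²)
(G + R) + c(-128) = (15100 + 5476) + (61 - 4*(-128)²) = 20576 + (61 - 4*16384) = 20576 + (61 - 65536) = 20576 - 65475 = -44899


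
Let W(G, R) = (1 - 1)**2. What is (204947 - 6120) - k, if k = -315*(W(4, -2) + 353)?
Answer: 310022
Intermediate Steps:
W(G, R) = 0 (W(G, R) = 0**2 = 0)
k = -111195 (k = -315*(0 + 353) = -315*353 = -111195)
(204947 - 6120) - k = (204947 - 6120) - 1*(-111195) = 198827 + 111195 = 310022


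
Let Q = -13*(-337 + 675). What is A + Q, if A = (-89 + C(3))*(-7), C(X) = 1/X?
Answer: -11320/3 ≈ -3773.3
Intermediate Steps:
Q = -4394 (Q = -13*338 = -4394)
A = 1862/3 (A = (-89 + 1/3)*(-7) = (-89 + ⅓)*(-7) = -266/3*(-7) = 1862/3 ≈ 620.67)
A + Q = 1862/3 - 4394 = -11320/3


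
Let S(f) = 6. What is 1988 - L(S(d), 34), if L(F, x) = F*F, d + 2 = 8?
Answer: 1952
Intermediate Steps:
d = 6 (d = -2 + 8 = 6)
L(F, x) = F**2
1988 - L(S(d), 34) = 1988 - 1*6**2 = 1988 - 1*36 = 1988 - 36 = 1952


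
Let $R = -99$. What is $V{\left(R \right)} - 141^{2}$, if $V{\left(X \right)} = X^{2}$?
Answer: $-10080$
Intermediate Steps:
$V{\left(R \right)} - 141^{2} = \left(-99\right)^{2} - 141^{2} = 9801 - 19881 = -10080$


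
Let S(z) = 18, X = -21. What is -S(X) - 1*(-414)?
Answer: 396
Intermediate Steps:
-S(X) - 1*(-414) = -1*18 - 1*(-414) = -18 + 414 = 396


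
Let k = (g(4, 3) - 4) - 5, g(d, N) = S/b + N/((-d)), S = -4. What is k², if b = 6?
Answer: 15625/144 ≈ 108.51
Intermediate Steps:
g(d, N) = -⅔ - N/d (g(d, N) = -4/6 + N/((-d)) = -4*⅙ + N*(-1/d) = -⅔ - N/d)
k = -125/12 (k = ((-⅔ - 1*3/4) - 4) - 5 = ((-⅔ - 1*3*¼) - 4) - 5 = ((-⅔ - ¾) - 4) - 5 = (-17/12 - 4) - 5 = -65/12 - 5 = -125/12 ≈ -10.417)
k² = (-125/12)² = 15625/144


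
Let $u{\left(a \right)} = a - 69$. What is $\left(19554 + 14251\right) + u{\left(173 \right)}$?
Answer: $33909$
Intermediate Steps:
$u{\left(a \right)} = -69 + a$ ($u{\left(a \right)} = a - 69 = -69 + a$)
$\left(19554 + 14251\right) + u{\left(173 \right)} = \left(19554 + 14251\right) + \left(-69 + 173\right) = 33805 + 104 = 33909$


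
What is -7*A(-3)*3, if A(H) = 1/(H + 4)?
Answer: -21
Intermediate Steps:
A(H) = 1/(4 + H)
-7*A(-3)*3 = -7/(4 - 3)*3 = -7/1*3 = -7*1*3 = -7*3 = -21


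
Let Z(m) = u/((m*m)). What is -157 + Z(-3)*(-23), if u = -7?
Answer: -1252/9 ≈ -139.11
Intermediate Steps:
Z(m) = -7/m²
-157 + Z(-3)*(-23) = -157 - 7/(-3)²*(-23) = -157 - 7*⅑*(-23) = -157 - 7/9*(-23) = -157 + 161/9 = -1252/9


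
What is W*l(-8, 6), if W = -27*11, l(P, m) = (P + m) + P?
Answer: 2970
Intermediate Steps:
l(P, m) = m + 2*P
W = -297
W*l(-8, 6) = -297*(6 + 2*(-8)) = -297*(6 - 16) = -297*(-10) = 2970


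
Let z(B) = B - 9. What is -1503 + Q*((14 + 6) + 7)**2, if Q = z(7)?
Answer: -2961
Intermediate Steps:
z(B) = -9 + B
Q = -2 (Q = -9 + 7 = -2)
-1503 + Q*((14 + 6) + 7)**2 = -1503 - 2*((14 + 6) + 7)**2 = -1503 - 2*(20 + 7)**2 = -1503 - 2*27**2 = -1503 - 2*729 = -1503 - 1458 = -2961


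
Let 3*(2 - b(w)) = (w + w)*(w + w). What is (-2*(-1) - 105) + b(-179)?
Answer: -128467/3 ≈ -42822.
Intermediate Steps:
b(w) = 2 - 4*w²/3 (b(w) = 2 - (w + w)*(w + w)/3 = 2 - 2*w*2*w/3 = 2 - 4*w²/3)
(-2*(-1) - 105) + b(-179) = (-2*(-1) - 105) + (2 - 4/3*(-179)²) = (2 - 105) + (2 - 4/3*32041) = -103 + (2 - 128164/3) = -103 - 128158/3 = -128467/3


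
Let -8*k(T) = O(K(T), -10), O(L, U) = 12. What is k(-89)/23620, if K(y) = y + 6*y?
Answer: -3/47240 ≈ -6.3505e-5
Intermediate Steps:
K(y) = 7*y
k(T) = -3/2 (k(T) = -⅛*12 = -3/2)
k(-89)/23620 = -3/2/23620 = -3/2*1/23620 = -3/47240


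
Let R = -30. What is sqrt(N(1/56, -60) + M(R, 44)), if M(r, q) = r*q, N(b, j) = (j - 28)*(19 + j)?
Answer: 4*sqrt(143) ≈ 47.833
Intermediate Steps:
N(b, j) = (-28 + j)*(19 + j)
M(r, q) = q*r
sqrt(N(1/56, -60) + M(R, 44)) = sqrt((-532 + (-60)**2 - 9*(-60)) + 44*(-30)) = sqrt((-532 + 3600 + 540) - 1320) = sqrt(3608 - 1320) = sqrt(2288) = 4*sqrt(143)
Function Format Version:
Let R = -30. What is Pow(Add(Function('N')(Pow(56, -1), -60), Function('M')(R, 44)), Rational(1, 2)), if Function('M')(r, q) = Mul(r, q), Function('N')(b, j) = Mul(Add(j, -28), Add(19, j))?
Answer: Mul(4, Pow(143, Rational(1, 2))) ≈ 47.833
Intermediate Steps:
Function('N')(b, j) = Mul(Add(-28, j), Add(19, j))
Function('M')(r, q) = Mul(q, r)
Pow(Add(Function('N')(Pow(56, -1), -60), Function('M')(R, 44)), Rational(1, 2)) = Pow(Add(Add(-532, Pow(-60, 2), Mul(-9, -60)), Mul(44, -30)), Rational(1, 2)) = Pow(Add(Add(-532, 3600, 540), -1320), Rational(1, 2)) = Pow(Add(3608, -1320), Rational(1, 2)) = Pow(2288, Rational(1, 2)) = Mul(4, Pow(143, Rational(1, 2)))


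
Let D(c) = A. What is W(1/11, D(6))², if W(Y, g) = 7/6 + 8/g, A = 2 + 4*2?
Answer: 3481/900 ≈ 3.8678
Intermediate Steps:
A = 10 (A = 2 + 8 = 10)
D(c) = 10
W(Y, g) = 7/6 + 8/g (W(Y, g) = 7*(⅙) + 8/g = 7/6 + 8/g)
W(1/11, D(6))² = (7/6 + 8/10)² = (7/6 + 8*(⅒))² = (7/6 + ⅘)² = (59/30)² = 3481/900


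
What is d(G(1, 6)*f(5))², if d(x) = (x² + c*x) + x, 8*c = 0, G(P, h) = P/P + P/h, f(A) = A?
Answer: 2059225/1296 ≈ 1588.9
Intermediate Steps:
G(P, h) = 1 + P/h
c = 0 (c = (⅛)*0 = 0)
d(x) = x + x² (d(x) = (x² + 0*x) + x = (x² + 0) + x = x² + x = x + x²)
d(G(1, 6)*f(5))² = ((((1 + 6)/6)*5)*(1 + ((1 + 6)/6)*5))² = ((((⅙)*7)*5)*(1 + ((⅙)*7)*5))² = (((7/6)*5)*(1 + (7/6)*5))² = (35*(1 + 35/6)/6)² = ((35/6)*(41/6))² = (1435/36)² = 2059225/1296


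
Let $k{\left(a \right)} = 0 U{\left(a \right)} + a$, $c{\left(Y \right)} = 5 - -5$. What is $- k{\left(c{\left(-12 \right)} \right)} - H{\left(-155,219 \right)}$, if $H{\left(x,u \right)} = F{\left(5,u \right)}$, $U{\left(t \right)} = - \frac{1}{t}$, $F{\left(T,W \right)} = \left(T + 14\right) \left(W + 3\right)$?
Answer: $-4228$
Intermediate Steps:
$F{\left(T,W \right)} = \left(3 + W\right) \left(14 + T\right)$ ($F{\left(T,W \right)} = \left(14 + T\right) \left(3 + W\right) = \left(3 + W\right) \left(14 + T\right)$)
$H{\left(x,u \right)} = 57 + 19 u$ ($H{\left(x,u \right)} = 42 + 3 \cdot 5 + 14 u + 5 u = 42 + 15 + 14 u + 5 u = 57 + 19 u$)
$c{\left(Y \right)} = 10$ ($c{\left(Y \right)} = 5 + 5 = 10$)
$k{\left(a \right)} = a$ ($k{\left(a \right)} = 0 \left(- \frac{1}{a}\right) + a = 0 + a = a$)
$- k{\left(c{\left(-12 \right)} \right)} - H{\left(-155,219 \right)} = \left(-1\right) 10 - \left(57 + 19 \cdot 219\right) = -10 - \left(57 + 4161\right) = -10 - 4218 = -4228$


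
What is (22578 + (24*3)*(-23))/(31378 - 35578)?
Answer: -3487/700 ≈ -4.9814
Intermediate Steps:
(22578 + (24*3)*(-23))/(31378 - 35578) = (22578 + 72*(-23))/(-4200) = (22578 - 1656)*(-1/4200) = 20922*(-1/4200) = -3487/700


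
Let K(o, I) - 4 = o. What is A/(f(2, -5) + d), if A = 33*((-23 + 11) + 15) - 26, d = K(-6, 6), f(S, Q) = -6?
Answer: -73/8 ≈ -9.1250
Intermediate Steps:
K(o, I) = 4 + o
d = -2 (d = 4 - 6 = -2)
A = 73 (A = 33*(-12 + 15) - 26 = 33*3 - 26 = 99 - 26 = 73)
A/(f(2, -5) + d) = 73/(-6 - 2) = 73/(-8) = 73*(-⅛) = -73/8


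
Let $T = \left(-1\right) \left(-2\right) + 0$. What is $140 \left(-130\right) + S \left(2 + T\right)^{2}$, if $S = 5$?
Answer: $-18120$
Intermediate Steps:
$T = 2$ ($T = 2 + 0 = 2$)
$140 \left(-130\right) + S \left(2 + T\right)^{2} = 140 \left(-130\right) + 5 \left(2 + 2\right)^{2} = -18200 + 5 \cdot 4^{2} = -18200 + 5 \cdot 16 = -18200 + 80 = -18120$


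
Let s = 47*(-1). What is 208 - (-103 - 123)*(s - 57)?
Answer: -23296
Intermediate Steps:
s = -47
208 - (-103 - 123)*(s - 57) = 208 - (-103 - 123)*(-47 - 57) = 208 - (-226)*(-104) = 208 - 1*23504 = 208 - 23504 = -23296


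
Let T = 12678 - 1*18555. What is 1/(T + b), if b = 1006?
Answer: -1/4871 ≈ -0.00020530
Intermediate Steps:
T = -5877 (T = 12678 - 18555 = -5877)
1/(T + b) = 1/(-5877 + 1006) = 1/(-4871) = -1/4871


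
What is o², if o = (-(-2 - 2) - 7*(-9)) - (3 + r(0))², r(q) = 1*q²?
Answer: 3364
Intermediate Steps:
r(q) = q²
o = 58 (o = (-(-2 - 2) - 7*(-9)) - (3 + 0²)² = (-1*(-4) + 63) - (3 + 0)² = (4 + 63) - 1*3² = 67 - 1*9 = 67 - 9 = 58)
o² = 58² = 3364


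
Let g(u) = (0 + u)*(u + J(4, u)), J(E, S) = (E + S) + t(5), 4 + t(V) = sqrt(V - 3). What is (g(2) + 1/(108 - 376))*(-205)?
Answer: -439315/268 - 410*sqrt(2) ≈ -2219.1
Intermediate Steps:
t(V) = -4 + sqrt(-3 + V) (t(V) = -4 + sqrt(V - 3) = -4 + sqrt(-3 + V))
J(E, S) = -4 + E + S + sqrt(2) (J(E, S) = (E + S) + (-4 + sqrt(-3 + 5)) = (E + S) + (-4 + sqrt(2)) = -4 + E + S + sqrt(2))
g(u) = u*(sqrt(2) + 2*u) (g(u) = (0 + u)*(u + (-4 + 4 + u + sqrt(2))) = u*(u + (u + sqrt(2))) = u*(sqrt(2) + 2*u))
(g(2) + 1/(108 - 376))*(-205) = (2*(sqrt(2) + 2*2) + 1/(108 - 376))*(-205) = (2*(sqrt(2) + 4) + 1/(-268))*(-205) = (2*(4 + sqrt(2)) - 1/268)*(-205) = ((8 + 2*sqrt(2)) - 1/268)*(-205) = (2143/268 + 2*sqrt(2))*(-205) = -439315/268 - 410*sqrt(2)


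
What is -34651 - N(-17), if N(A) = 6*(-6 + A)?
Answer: -34513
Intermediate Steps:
N(A) = -36 + 6*A
-34651 - N(-17) = -34651 - (-36 + 6*(-17)) = -34651 - (-36 - 102) = -34651 - 1*(-138) = -34651 + 138 = -34513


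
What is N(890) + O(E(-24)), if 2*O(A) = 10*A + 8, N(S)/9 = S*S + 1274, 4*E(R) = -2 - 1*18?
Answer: 7140345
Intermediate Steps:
E(R) = -5 (E(R) = (-2 - 1*18)/4 = (-2 - 18)/4 = (¼)*(-20) = -5)
N(S) = 11466 + 9*S² (N(S) = 9*(S*S + 1274) = 9*(S² + 1274) = 9*(1274 + S²) = 11466 + 9*S²)
O(A) = 4 + 5*A (O(A) = (10*A + 8)/2 = (8 + 10*A)/2 = 4 + 5*A)
N(890) + O(E(-24)) = (11466 + 9*890²) + (4 + 5*(-5)) = (11466 + 9*792100) + (4 - 25) = (11466 + 7128900) - 21 = 7140366 - 21 = 7140345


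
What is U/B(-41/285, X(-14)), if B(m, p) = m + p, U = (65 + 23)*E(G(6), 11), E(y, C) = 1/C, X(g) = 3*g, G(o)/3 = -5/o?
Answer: -2280/12011 ≈ -0.18983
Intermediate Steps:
G(o) = -15/o (G(o) = 3*(-5/o) = -15/o)
U = 8 (U = (65 + 23)/11 = 88*(1/11) = 8)
U/B(-41/285, X(-14)) = 8/(-41/285 + 3*(-14)) = 8/(-41*1/285 - 42) = 8/(-41/285 - 42) = 8/(-12011/285) = 8*(-285/12011) = -2280/12011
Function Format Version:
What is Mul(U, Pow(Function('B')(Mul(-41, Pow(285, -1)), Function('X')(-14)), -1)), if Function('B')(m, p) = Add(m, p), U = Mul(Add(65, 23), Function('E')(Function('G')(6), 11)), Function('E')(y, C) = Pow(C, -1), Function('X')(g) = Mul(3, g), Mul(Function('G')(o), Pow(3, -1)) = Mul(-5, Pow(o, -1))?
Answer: Rational(-2280, 12011) ≈ -0.18983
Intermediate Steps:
Function('G')(o) = Mul(-15, Pow(o, -1)) (Function('G')(o) = Mul(3, Mul(-5, Pow(o, -1))) = Mul(-15, Pow(o, -1)))
U = 8 (U = Mul(Add(65, 23), Pow(11, -1)) = Mul(88, Rational(1, 11)) = 8)
Mul(U, Pow(Function('B')(Mul(-41, Pow(285, -1)), Function('X')(-14)), -1)) = Mul(8, Pow(Add(Mul(-41, Pow(285, -1)), Mul(3, -14)), -1)) = Mul(8, Pow(Add(Mul(-41, Rational(1, 285)), -42), -1)) = Mul(8, Pow(Add(Rational(-41, 285), -42), -1)) = Mul(8, Pow(Rational(-12011, 285), -1)) = Mul(8, Rational(-285, 12011)) = Rational(-2280, 12011)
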